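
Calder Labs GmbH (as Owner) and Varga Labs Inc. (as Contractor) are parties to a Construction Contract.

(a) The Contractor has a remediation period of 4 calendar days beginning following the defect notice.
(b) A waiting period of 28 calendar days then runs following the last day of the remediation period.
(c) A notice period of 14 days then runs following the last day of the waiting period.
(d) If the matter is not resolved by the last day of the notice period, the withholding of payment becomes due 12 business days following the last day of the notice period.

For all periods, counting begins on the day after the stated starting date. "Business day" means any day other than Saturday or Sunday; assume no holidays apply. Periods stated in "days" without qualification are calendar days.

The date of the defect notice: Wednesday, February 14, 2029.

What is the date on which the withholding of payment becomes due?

April 17, 2029

The last day of the remediation period: 4 calendar days after February 14, 2029 is February 18, 2029.
The last day of the waiting period: 28 calendar days after February 18, 2029 is March 18, 2029.
The last day of the notice period: March 18, 2029 + 14 days = April 1, 2029.
The date on which the withholding of payment becomes due: counting 12 business days from Sunday, April 1, 2029 (Apr 2, Apr 3, Apr 4, Apr 5, …, Apr 13, Apr 16, Apr 17, skipping weekends) reaches Tuesday, April 17, 2029.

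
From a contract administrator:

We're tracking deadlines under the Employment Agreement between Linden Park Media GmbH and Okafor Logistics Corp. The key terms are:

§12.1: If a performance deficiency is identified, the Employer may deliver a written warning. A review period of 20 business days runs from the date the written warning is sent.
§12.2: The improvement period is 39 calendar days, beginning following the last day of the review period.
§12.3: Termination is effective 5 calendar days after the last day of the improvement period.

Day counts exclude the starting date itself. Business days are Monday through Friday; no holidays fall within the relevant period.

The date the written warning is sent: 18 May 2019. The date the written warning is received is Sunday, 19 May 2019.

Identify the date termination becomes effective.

The last day of the review period: 20 business days after Saturday, 18 May 2019, skipping weekends — May 20, May 21, May 22, May 23, …, Jun 12, Jun 13, Jun 14 — lands on Friday, 14 June 2019.
Adding 39 calendar days to 14 June 2019 gives 23 July 2019, which is the last day of the improvement period.
Adding 5 calendar days to 23 July 2019 gives 28 July 2019, which is the date termination becomes effective.

28 July 2019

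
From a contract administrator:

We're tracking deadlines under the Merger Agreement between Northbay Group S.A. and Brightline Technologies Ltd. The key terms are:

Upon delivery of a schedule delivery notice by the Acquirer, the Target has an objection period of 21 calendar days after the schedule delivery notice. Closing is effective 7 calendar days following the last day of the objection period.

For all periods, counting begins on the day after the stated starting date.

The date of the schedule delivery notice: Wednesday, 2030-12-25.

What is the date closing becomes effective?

2031-01-22

The last day of the objection period: 21 calendar days after 2030-12-25 is 2031-01-15.
The date closing becomes effective: 7 calendar days after 2031-01-15 is 2031-01-22.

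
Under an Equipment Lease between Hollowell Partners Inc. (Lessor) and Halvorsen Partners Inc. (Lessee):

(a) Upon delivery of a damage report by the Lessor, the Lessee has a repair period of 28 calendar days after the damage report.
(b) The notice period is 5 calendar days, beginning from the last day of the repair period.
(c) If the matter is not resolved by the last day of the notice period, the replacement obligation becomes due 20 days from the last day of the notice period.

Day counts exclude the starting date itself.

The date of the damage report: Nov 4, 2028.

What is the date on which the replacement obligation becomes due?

The last day of the repair period: Nov 4, 2028 + 28 days = Dec 2, 2028.
The last day of the notice period: Dec 2, 2028 + 5 days = Dec 7, 2028.
The date on which the replacement obligation becomes due: 20 calendar days after Dec 7, 2028 is Dec 27, 2028.

Dec 27, 2028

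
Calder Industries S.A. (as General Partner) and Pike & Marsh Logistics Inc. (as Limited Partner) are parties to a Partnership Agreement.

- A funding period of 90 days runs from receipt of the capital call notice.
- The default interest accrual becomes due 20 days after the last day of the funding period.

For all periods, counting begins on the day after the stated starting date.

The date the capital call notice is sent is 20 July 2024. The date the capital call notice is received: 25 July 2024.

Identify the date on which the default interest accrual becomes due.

12 November 2024

Adding 90 calendar days to 25 July 2024 gives 23 October 2024, which is the last day of the funding period.
Adding 20 calendar days to 23 October 2024 gives 12 November 2024, which is the date on which the default interest accrual becomes due.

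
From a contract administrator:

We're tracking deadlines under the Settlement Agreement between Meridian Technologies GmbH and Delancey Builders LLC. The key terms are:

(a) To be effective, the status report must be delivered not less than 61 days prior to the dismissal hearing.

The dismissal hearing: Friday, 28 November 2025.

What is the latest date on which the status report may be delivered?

28 September 2025

28 November 2025 minus 61 days is 28 September 2025.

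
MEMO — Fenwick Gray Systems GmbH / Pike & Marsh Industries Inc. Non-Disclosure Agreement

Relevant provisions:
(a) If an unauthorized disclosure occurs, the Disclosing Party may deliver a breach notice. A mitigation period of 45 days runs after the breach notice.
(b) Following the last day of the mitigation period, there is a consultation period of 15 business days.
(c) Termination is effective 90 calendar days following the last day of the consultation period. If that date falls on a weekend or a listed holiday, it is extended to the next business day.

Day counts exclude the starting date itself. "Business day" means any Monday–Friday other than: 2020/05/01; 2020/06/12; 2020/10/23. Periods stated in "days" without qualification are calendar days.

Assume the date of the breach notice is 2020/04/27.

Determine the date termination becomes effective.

Adding 45 calendar days to 2020/04/27 gives 2020/06/11, which is the last day of the mitigation period.
The last day of the consultation period: 15 business days after Thursday, 2020/06/11, skipping weekends and the listed holiday on Jun 12 — Jun 15, Jun 16, Jun 17, Jun 18, …, Jul 1, Jul 2, Jul 3 — lands on Friday, 2020/07/03.
Adding 90 calendar days to 2020/07/03 gives 2020/10/01, which is the date termination becomes effective. 2020/10/01 is a Thursday and is not a listed holiday, so no roll-forward applies.

2020/10/01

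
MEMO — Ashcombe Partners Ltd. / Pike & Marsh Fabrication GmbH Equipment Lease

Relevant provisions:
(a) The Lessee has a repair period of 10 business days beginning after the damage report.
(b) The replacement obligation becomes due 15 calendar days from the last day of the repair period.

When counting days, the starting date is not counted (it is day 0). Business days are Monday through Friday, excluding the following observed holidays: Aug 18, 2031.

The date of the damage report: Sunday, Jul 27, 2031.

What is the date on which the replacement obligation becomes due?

Aug 23, 2031

The last day of the repair period: 10 business days after Sunday, Jul 27, 2031, skipping weekends — Jul 28, Jul 29, Jul 30, Jul 31, Aug 1, Aug 4, Aug 5, Aug 6, Aug 7, Aug 8 — lands on Friday, Aug 8, 2031.
Adding 15 calendar days to Aug 8, 2031 gives Aug 23, 2031, which is the date on which the replacement obligation becomes due.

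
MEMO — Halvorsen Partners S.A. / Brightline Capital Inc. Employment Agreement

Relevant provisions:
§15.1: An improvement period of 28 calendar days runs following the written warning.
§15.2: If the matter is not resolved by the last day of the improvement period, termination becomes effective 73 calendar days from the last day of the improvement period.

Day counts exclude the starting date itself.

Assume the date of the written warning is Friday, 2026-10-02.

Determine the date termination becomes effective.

2027-01-11

The last day of the improvement period: 2026-10-02 + 28 days = 2026-10-30.
Adding 73 calendar days to 2026-10-30 gives 2027-01-11, which is the date termination becomes effective.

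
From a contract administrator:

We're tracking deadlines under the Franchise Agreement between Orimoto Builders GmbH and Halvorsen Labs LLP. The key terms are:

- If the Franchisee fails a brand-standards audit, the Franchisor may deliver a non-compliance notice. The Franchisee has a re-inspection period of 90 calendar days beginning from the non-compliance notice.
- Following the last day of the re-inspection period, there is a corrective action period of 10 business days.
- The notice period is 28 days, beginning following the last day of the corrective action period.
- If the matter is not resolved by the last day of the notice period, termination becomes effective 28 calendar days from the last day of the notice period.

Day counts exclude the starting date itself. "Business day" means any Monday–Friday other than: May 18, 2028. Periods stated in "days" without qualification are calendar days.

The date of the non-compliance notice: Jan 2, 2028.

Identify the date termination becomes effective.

Jun 9, 2028

The last day of the re-inspection period: Jan 2, 2028 + 90 days = Apr 1, 2028.
The last day of the corrective action period: 10 business days after Saturday, Apr 1, 2028, skipping weekends — Apr 3, Apr 4, Apr 5, Apr 6, Apr 7, Apr 10, Apr 11, Apr 12, Apr 13, Apr 14 — lands on Friday, Apr 14, 2028.
The last day of the notice period: 28 calendar days after Apr 14, 2028 is May 12, 2028.
Adding 28 calendar days to May 12, 2028 gives Jun 9, 2028, which is the date termination becomes effective.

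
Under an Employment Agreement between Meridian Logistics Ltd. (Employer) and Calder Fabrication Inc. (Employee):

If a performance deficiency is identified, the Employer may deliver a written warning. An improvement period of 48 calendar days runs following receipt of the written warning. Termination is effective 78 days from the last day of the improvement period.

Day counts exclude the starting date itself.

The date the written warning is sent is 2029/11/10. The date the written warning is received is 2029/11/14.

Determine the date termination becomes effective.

The last day of the improvement period: 48 calendar days after 2029/11/14 is 2030/01/01.
Adding 78 calendar days to 2030/01/01 gives 2030/03/20, which is the date termination becomes effective.

2030/03/20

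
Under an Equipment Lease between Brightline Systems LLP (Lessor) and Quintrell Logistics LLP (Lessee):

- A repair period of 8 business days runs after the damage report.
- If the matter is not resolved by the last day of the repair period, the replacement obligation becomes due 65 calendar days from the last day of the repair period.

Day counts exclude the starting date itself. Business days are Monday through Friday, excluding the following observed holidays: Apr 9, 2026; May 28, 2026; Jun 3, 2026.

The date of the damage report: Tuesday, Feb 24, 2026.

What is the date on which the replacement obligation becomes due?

May 10, 2026

The last day of the repair period: counting 8 business days from Tuesday, Feb 24, 2026 (Feb 25, Feb 26, Feb 27, Mar 2, Mar 3, Mar 4, Mar 5, Mar 6, skipping weekends) reaches Friday, Mar 6, 2026.
Adding 65 calendar days to Mar 6, 2026 gives May 10, 2026, which is the date on which the replacement obligation becomes due.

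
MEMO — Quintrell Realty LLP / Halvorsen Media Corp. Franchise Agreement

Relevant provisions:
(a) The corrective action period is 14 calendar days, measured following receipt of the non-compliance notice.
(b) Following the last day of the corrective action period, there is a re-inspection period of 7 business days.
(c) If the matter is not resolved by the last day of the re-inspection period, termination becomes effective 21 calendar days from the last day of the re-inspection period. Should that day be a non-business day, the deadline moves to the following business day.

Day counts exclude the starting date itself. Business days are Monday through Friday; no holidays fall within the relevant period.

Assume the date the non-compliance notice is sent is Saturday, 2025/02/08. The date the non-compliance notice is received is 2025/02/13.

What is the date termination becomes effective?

The last day of the corrective action period: 14 calendar days after 2025/02/13 is 2025/02/27.
From Thursday, 2025/02/27, 7 business days (Feb 28, Mar 3, Mar 4, Mar 5, Mar 6, Mar 7, Mar 10, skipping weekends) brings us to Monday, 2025/03/10, which is the last day of the re-inspection period.
The date termination becomes effective: 2025/03/10 + 21 days = 2025/03/31. 2025/03/31 is a Monday, so no roll-forward applies.

2025/03/31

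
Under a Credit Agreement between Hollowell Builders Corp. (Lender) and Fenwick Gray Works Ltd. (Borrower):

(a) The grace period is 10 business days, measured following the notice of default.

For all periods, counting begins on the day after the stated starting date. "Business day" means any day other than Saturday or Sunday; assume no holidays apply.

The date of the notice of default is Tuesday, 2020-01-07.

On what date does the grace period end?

The last day of the grace period: 10 business days after Tuesday, 2020-01-07, skipping weekends — Jan 8, Jan 9, Jan 10, Jan 13, Jan 14, Jan 15, Jan 16, Jan 17, Jan 20, Jan 21 — lands on Tuesday, 2020-01-21.

2020-01-21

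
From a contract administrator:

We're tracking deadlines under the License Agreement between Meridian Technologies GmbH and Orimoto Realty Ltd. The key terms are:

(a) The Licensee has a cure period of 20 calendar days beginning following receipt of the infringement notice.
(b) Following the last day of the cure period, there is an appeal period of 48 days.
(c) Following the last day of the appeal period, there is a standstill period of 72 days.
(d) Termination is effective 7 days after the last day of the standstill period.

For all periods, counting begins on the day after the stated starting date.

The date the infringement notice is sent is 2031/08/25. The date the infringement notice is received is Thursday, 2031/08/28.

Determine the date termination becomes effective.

The last day of the cure period: 20 calendar days after 2031/08/28 is 2031/09/17.
Adding 48 calendar days to 2031/09/17 gives 2031/11/04, which is the last day of the appeal period.
The last day of the standstill period: 2031/11/04 + 72 days = 2032/01/15.
The date termination becomes effective: 7 calendar days after 2032/01/15 is 2032/01/22.

2032/01/22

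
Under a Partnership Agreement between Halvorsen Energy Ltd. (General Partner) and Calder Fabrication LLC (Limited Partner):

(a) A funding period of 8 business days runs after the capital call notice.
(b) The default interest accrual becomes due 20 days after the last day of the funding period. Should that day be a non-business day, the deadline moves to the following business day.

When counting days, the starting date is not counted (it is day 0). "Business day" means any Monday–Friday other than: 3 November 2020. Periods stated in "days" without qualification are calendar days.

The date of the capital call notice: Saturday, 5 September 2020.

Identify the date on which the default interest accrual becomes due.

From Saturday, 5 September 2020, 8 business days (Sep 7, Sep 8, Sep 9, Sep 10, Sep 11, Sep 14, Sep 15, Sep 16, skipping weekends) brings us to Wednesday, 16 September 2020, which is the last day of the funding period.
Adding 20 calendar days to 16 September 2020 gives 6 October 2020, which is the date on which the default interest accrual becomes due. 6 October 2020 is a Tuesday and is not a listed holiday, so no roll-forward applies.

6 October 2020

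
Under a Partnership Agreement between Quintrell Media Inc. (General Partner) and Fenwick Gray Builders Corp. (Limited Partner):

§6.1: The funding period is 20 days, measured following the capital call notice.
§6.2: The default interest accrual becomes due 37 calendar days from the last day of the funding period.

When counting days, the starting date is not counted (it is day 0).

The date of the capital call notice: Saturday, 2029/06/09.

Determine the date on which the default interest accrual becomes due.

The last day of the funding period: 20 calendar days after 2029/06/09 is 2029/06/29.
The date on which the default interest accrual becomes due: 37 calendar days after 2029/06/29 is 2029/08/05.

2029/08/05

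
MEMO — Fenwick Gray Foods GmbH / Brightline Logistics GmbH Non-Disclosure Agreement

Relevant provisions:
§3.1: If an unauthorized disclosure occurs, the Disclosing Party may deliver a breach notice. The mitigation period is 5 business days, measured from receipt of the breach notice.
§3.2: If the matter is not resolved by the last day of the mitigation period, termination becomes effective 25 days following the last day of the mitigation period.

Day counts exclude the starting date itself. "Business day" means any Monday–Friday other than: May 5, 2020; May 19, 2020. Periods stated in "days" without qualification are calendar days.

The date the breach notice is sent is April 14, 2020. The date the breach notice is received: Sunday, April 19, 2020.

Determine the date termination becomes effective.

May 19, 2020

The last day of the mitigation period: 5 business days after Sunday, April 19, 2020, skipping weekends — Apr 20, Apr 21, Apr 22, Apr 23, Apr 24 — lands on Friday, April 24, 2020.
The date termination becomes effective: April 24, 2020 + 25 days = May 19, 2020.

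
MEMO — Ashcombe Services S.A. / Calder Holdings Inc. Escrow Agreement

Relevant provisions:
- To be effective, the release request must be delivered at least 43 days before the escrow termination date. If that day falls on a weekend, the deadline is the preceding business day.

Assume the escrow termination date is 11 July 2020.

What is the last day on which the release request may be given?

29 May 2020

Counting back 43 calendar days from 11 July 2020 gives 29 May 2020. That is a Friday, so no adjustment is needed.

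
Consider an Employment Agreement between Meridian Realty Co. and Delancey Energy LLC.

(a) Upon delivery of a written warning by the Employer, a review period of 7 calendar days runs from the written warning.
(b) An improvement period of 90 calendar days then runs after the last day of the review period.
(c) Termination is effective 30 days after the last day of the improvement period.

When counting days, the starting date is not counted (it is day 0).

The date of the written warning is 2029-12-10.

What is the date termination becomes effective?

Adding 7 calendar days to 2029-12-10 gives 2029-12-17, which is the last day of the review period.
The last day of the improvement period: 90 calendar days after 2029-12-17 is 2030-03-17.
Adding 30 calendar days to 2030-03-17 gives 2030-04-16, which is the date termination becomes effective.

2030-04-16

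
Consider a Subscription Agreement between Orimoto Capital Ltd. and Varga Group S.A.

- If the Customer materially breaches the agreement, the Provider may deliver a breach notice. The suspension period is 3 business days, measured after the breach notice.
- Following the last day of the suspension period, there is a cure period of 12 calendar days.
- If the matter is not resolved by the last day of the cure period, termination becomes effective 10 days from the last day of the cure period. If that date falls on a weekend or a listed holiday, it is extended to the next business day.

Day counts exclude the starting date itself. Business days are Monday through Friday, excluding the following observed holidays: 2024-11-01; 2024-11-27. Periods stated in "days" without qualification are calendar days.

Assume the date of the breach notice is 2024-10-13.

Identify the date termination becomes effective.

2024-11-07

The last day of the suspension period: 3 business days after Sunday, 2024-10-13, skipping weekends — Oct 14, Oct 15, Oct 16 — lands on Wednesday, 2024-10-16.
Adding 12 calendar days to 2024-10-16 gives 2024-10-28, which is the last day of the cure period.
The date termination becomes effective: 10 calendar days after 2024-10-28 is 2024-11-07. 2024-11-07 is a Thursday and is not a listed holiday, so no roll-forward applies.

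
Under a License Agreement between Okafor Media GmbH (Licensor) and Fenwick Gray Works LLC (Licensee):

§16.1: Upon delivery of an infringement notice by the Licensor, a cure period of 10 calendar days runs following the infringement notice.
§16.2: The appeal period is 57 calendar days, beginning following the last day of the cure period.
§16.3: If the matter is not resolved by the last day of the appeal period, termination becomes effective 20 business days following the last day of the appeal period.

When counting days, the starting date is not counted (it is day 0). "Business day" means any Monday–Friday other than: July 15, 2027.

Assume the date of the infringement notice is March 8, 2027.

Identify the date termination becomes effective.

June 11, 2027

The last day of the cure period: 10 calendar days after March 8, 2027 is March 18, 2027.
Adding 57 calendar days to March 18, 2027 gives May 14, 2027, which is the last day of the appeal period.
The date termination becomes effective: 20 business days after Friday, May 14, 2027, skipping weekends — May 17, May 18, May 19, May 20, …, Jun 9, Jun 10, Jun 11 — lands on Friday, June 11, 2027.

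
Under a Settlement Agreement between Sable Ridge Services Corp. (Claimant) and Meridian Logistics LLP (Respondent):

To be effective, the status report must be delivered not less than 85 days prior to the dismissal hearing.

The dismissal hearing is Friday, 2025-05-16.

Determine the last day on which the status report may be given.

2025-02-20

Counting back 85 calendar days from 2025-05-16 gives 2025-02-20.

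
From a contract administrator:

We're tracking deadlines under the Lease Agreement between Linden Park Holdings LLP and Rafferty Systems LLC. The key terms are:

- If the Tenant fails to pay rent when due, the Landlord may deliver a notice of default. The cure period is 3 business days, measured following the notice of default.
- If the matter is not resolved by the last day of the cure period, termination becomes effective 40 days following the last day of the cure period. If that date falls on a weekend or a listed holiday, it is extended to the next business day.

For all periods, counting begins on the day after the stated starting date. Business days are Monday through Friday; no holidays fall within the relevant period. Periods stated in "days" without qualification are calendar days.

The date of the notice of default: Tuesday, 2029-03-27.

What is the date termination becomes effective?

The last day of the cure period: counting 3 business days from Tuesday, 2029-03-27 (Mar 28, Mar 29, Mar 30, skipping weekends) reaches Friday, 2029-03-30.
The date termination becomes effective: 2029-03-30 + 40 days = 2029-05-09. 2029-05-09 is a Wednesday, so no roll-forward applies.

2029-05-09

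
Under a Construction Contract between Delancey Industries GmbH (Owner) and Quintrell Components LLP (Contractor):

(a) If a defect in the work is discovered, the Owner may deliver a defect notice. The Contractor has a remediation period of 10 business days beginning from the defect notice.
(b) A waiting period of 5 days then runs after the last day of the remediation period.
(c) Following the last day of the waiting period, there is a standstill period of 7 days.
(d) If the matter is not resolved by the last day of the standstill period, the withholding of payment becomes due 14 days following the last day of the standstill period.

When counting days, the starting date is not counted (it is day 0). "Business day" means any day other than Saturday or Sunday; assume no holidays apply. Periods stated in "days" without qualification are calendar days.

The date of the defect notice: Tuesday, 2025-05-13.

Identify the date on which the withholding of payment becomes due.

From Tuesday, 2025-05-13, 10 business days (May 14, May 15, May 16, May 19, May 20, May 21, May 22, May 23, May 26, May 27, skipping weekends) brings us to Tuesday, 2025-05-27, which is the last day of the remediation period.
The last day of the waiting period: 5 calendar days after 2025-05-27 is 2025-06-01.
Adding 7 calendar days to 2025-06-01 gives 2025-06-08, which is the last day of the standstill period.
The date on which the withholding of payment becomes due: 14 calendar days after 2025-06-08 is 2025-06-22.

2025-06-22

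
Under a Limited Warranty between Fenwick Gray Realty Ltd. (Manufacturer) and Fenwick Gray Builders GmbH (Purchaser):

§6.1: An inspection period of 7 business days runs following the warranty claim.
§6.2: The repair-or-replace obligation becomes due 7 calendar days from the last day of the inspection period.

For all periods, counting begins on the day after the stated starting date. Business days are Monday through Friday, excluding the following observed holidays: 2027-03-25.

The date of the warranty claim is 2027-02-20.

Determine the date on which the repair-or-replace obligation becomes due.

2027-03-09

The last day of the inspection period: counting 7 business days from Saturday, 2027-02-20 (Feb 22, Feb 23, Feb 24, Feb 25, Feb 26, Mar 1, Mar 2, skipping weekends) reaches Tuesday, 2027-03-02.
Adding 7 calendar days to 2027-03-02 gives 2027-03-09, which is the date on which the repair-or-replace obligation becomes due.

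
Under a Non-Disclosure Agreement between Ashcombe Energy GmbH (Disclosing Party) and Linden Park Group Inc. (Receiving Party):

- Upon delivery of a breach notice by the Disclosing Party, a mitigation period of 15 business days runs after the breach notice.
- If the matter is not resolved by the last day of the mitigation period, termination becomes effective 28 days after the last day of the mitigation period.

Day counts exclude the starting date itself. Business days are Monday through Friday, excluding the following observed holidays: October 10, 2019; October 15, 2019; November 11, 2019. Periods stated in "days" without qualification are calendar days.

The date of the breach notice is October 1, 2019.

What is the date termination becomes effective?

November 21, 2019

From Tuesday, October 1, 2019, 15 business days (Oct 2, Oct 3, Oct 4, Oct 7, …, Oct 22, Oct 23, Oct 24, skipping weekends and the listed holidays on Oct 10, Oct 15) brings us to Thursday, October 24, 2019, which is the last day of the mitigation period.
Adding 28 calendar days to October 24, 2019 gives November 21, 2019, which is the date termination becomes effective.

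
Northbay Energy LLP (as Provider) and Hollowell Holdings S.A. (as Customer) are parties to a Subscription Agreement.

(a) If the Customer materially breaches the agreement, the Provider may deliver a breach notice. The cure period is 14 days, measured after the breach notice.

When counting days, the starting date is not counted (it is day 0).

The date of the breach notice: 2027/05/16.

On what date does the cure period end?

2027/05/30

Adding 14 calendar days to 2027/05/16 gives 2027/05/30, which is the last day of the cure period.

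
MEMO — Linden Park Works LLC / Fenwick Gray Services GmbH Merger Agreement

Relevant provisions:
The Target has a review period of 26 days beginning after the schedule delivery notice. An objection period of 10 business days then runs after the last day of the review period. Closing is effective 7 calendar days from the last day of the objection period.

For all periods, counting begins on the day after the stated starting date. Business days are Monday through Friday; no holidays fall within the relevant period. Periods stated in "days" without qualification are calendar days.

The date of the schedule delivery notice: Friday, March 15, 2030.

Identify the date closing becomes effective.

The last day of the review period: March 15, 2030 + 26 days = April 10, 2030.
The last day of the objection period: 10 business days after Wednesday, April 10, 2030, skipping weekends — Apr 11, Apr 12, Apr 15, Apr 16, Apr 17, Apr 18, Apr 19, Apr 22, Apr 23, Apr 24 — lands on Wednesday, April 24, 2030.
The date closing becomes effective: April 24, 2030 + 7 days = May 1, 2030.

May 1, 2030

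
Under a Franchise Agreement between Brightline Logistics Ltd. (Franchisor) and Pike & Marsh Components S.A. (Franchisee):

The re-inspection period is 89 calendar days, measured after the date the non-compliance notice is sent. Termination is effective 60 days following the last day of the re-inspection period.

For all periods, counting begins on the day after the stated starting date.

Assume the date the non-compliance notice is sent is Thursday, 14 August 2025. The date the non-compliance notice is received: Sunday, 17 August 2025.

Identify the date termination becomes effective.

The last day of the re-inspection period: 89 calendar days after 14 August 2025 is 11 November 2025.
The date termination becomes effective: 60 calendar days after 11 November 2025 is 10 January 2026.

10 January 2026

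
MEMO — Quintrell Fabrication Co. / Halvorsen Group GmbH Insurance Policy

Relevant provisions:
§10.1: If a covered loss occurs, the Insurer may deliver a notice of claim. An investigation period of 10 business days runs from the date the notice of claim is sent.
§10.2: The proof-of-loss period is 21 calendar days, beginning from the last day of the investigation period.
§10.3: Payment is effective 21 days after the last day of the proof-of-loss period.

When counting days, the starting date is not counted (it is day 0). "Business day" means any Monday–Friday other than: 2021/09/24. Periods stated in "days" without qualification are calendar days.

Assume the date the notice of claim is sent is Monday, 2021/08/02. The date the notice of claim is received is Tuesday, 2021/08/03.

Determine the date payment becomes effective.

The last day of the investigation period: 10 business days after Monday, 2021/08/02, skipping weekends — Aug 3, Aug 4, Aug 5, Aug 6, Aug 9, Aug 10, Aug 11, Aug 12, Aug 13, Aug 16 — lands on Monday, 2021/08/16.
The last day of the proof-of-loss period: 2021/08/16 + 21 days = 2021/09/06.
The date payment becomes effective: 2021/09/06 + 21 days = 2021/09/27.

2021/09/27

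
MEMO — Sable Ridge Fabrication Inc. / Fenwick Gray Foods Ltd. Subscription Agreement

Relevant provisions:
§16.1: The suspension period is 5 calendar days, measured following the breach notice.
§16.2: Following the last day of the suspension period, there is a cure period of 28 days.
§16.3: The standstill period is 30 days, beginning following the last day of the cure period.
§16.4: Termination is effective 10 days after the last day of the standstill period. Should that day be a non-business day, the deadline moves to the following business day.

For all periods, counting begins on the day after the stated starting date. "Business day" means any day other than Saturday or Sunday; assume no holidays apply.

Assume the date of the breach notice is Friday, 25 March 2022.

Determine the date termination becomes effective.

The last day of the suspension period: 25 March 2022 + 5 days = 30 March 2022.
Adding 28 calendar days to 30 March 2022 gives 27 April 2022, which is the last day of the cure period.
The last day of the standstill period: 27 April 2022 + 30 days = 27 May 2022.
The date termination becomes effective: 27 May 2022 + 10 days = 6 June 2022. 6 June 2022 is a Monday, so no roll-forward applies.

6 June 2022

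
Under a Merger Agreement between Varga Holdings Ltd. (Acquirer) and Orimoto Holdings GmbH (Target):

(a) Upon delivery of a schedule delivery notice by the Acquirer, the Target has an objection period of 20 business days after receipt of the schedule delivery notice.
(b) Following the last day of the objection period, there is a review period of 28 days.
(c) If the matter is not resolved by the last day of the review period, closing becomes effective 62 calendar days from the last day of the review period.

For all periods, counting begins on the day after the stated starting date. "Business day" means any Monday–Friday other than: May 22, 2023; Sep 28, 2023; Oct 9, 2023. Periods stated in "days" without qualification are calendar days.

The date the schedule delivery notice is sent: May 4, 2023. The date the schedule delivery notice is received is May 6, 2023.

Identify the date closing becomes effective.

Sep 3, 2023

The last day of the objection period: counting 20 business days from Saturday, May 6, 2023 (May 8, May 9, May 10, May 11, …, Jun 1, Jun 2, Jun 5, skipping weekends and the listed holiday on May 22) reaches Monday, Jun 5, 2023.
The last day of the review period: 28 calendar days after Jun 5, 2023 is Jul 3, 2023.
Adding 62 calendar days to Jul 3, 2023 gives Sep 3, 2023, which is the date closing becomes effective.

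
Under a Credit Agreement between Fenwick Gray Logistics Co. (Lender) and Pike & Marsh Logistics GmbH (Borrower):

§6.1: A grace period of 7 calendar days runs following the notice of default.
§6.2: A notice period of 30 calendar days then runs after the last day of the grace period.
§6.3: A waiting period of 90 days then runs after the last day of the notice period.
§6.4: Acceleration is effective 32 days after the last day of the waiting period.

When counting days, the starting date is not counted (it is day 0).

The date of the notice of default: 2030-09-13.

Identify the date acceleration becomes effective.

2031-02-19

The last day of the grace period: 2030-09-13 + 7 days = 2030-09-20.
Adding 30 calendar days to 2030-09-20 gives 2030-10-20, which is the last day of the notice period.
The last day of the waiting period: 90 calendar days after 2030-10-20 is 2031-01-18.
Adding 32 calendar days to 2031-01-18 gives 2031-02-19, which is the date acceleration becomes effective.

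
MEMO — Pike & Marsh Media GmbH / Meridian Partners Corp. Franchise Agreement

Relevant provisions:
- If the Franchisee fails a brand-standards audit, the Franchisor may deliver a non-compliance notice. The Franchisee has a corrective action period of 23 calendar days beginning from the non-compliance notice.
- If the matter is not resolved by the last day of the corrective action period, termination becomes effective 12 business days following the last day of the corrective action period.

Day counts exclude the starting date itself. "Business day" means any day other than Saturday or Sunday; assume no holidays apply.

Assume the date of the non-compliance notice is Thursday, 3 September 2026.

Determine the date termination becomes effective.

13 October 2026

The last day of the corrective action period: 23 calendar days after 3 September 2026 is 26 September 2026.
The date termination becomes effective: counting 12 business days from Saturday, 26 September 2026 (Sep 28, Sep 29, Sep 30, Oct 1, …, Oct 9, Oct 12, Oct 13, skipping weekends) reaches Tuesday, 13 October 2026.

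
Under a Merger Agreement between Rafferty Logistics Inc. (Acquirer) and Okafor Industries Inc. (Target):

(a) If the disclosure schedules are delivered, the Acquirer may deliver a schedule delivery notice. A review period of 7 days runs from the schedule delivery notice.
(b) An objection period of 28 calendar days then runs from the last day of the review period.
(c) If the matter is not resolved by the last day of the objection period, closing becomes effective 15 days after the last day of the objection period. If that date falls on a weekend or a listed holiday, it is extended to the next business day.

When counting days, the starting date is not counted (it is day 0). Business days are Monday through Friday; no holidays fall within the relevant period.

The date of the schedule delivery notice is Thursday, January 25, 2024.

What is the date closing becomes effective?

March 15, 2024

The last day of the review period: 7 calendar days after January 25, 2024 is February 1, 2024.
The last day of the objection period: 28 calendar days after February 1, 2024 is February 29, 2024.
The date closing becomes effective: February 29, 2024 + 15 days = March 15, 2024. March 15, 2024 is a Friday, so no roll-forward applies.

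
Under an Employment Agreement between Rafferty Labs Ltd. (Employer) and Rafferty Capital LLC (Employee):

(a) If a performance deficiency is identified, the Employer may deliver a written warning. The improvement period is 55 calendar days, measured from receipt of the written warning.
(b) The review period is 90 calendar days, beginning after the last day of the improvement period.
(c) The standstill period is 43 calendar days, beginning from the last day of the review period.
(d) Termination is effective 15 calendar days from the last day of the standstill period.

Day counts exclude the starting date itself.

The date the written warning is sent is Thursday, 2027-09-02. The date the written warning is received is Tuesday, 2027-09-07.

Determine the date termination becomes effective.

The last day of the improvement period: 2027-09-07 + 55 days = 2027-11-01.
The last day of the review period: 90 calendar days after 2027-11-01 is 2028-01-30.
Adding 43 calendar days to 2028-01-30 gives 2028-03-13, which is the last day of the standstill period.
The date termination becomes effective: 15 calendar days after 2028-03-13 is 2028-03-28.

2028-03-28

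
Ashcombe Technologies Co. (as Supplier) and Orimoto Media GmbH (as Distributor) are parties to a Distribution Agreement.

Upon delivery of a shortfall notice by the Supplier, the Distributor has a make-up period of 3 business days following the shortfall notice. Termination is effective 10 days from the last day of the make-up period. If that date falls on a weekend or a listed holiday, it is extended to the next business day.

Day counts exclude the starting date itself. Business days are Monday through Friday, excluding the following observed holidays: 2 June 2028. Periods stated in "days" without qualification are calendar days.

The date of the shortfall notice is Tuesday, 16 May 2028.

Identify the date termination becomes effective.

29 May 2028

From Tuesday, 16 May 2028, 3 business days (May 17, May 18, May 19, skipping weekends) brings us to Friday, 19 May 2028, which is the last day of the make-up period.
Adding 10 calendar days to 19 May 2028 gives 29 May 2028, which is the date termination becomes effective. 29 May 2028 is a Monday and is not a listed holiday, so no roll-forward applies.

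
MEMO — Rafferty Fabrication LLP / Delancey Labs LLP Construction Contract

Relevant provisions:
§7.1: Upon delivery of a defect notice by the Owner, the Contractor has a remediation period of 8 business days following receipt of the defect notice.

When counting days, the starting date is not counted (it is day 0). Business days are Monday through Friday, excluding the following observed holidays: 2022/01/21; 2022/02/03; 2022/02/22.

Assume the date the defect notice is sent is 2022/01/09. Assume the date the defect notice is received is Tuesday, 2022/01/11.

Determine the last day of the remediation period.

The last day of the remediation period: counting 8 business days from Tuesday, 2022/01/11 (Jan 12, Jan 13, Jan 14, Jan 17, Jan 18, Jan 19, Jan 20, Jan 24, skipping weekends and the listed holiday on Jan 21) reaches Monday, 2022/01/24.

2022/01/24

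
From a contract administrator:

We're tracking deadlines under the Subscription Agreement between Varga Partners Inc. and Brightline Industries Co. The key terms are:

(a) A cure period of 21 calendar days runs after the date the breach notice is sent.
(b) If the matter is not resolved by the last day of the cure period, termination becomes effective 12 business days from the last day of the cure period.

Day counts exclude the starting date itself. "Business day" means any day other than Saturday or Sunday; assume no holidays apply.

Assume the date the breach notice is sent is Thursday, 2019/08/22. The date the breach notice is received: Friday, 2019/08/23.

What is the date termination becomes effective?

2019/09/30

The last day of the cure period: 2019/08/22 + 21 days = 2019/09/12.
The date termination becomes effective: 12 business days after Thursday, 2019/09/12, skipping weekends — Sep 13, Sep 16, Sep 17, Sep 18, …, Sep 26, Sep 27, Sep 30 — lands on Monday, 2019/09/30.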